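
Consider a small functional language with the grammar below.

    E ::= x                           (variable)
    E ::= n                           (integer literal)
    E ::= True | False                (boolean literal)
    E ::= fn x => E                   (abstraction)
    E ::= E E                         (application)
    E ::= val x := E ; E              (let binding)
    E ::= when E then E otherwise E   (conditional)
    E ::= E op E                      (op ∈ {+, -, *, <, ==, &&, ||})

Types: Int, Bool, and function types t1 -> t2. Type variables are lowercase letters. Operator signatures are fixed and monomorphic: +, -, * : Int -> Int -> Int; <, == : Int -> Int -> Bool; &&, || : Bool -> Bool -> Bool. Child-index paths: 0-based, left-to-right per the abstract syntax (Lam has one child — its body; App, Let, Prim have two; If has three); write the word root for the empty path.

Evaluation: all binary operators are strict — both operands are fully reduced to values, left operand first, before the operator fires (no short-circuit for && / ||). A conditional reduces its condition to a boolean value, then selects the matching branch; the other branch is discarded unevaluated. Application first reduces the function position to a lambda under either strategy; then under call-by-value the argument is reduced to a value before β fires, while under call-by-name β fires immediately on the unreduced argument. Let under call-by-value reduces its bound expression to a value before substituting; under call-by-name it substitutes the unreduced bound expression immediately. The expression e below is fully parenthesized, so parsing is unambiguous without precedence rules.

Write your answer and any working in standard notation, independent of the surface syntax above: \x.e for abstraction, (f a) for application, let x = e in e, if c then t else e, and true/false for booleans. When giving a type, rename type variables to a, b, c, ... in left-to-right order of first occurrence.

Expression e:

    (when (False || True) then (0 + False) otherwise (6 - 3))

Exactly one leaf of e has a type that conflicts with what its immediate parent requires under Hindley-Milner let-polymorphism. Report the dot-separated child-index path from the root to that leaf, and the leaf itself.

Answer: 1.1 : false

Working:
  unify Bool ~ Bool
  unify Bool ~ Bool
  unify Bool ~ Bool
  unify Int ~ Int
  unify Bool ~ Int
  FAIL: mismatch Bool ~ Int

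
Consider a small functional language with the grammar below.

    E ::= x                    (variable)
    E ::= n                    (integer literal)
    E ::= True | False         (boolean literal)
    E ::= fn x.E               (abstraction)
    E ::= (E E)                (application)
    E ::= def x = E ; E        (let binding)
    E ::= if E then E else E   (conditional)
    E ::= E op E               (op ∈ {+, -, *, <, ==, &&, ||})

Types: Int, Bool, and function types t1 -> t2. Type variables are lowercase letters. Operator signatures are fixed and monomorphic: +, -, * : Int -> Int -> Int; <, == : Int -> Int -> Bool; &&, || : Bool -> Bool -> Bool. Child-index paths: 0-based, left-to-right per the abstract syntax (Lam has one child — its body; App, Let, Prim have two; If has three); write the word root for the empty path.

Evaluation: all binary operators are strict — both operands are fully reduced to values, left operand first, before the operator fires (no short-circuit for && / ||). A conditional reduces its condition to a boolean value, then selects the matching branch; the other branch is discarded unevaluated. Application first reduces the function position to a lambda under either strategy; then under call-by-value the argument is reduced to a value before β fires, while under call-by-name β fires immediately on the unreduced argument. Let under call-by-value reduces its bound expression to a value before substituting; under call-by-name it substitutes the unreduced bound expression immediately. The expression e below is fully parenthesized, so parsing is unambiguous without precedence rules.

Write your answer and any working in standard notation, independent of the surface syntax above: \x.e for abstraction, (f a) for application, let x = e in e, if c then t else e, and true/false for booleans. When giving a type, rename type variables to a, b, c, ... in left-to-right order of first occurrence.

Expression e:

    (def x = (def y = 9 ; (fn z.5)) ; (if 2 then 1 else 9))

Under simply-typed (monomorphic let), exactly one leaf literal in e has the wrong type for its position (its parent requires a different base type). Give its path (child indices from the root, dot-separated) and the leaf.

Answer: 1.0 : 2

Derivation:
let y : Int
\z._ : a -> Int
let x : a -> Int
  unify Int ~ Bool
  FAIL: mismatch Int ~ Bool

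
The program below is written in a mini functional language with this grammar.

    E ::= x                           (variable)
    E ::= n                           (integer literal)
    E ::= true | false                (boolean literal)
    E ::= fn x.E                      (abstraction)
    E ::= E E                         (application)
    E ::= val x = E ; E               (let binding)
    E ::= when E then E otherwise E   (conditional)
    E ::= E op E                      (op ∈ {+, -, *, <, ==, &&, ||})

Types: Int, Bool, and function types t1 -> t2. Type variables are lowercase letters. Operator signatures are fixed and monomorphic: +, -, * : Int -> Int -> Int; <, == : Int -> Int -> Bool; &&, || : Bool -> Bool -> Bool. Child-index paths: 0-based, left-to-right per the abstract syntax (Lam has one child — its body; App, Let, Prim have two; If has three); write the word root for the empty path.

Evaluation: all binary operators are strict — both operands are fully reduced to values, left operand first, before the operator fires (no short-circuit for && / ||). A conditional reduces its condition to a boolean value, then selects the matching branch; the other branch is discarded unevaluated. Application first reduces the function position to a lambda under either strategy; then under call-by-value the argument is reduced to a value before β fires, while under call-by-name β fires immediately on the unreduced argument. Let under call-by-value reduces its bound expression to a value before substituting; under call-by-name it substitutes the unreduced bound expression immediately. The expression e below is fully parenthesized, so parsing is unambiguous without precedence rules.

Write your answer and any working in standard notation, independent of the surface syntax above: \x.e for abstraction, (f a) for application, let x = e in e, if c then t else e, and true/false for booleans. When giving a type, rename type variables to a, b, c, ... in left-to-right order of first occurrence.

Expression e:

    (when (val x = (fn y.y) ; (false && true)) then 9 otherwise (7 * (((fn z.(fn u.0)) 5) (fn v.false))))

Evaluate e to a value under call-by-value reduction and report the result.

Derivation:
step 0: (if (let x = (\y.y) in (false && true)) then 9 else (7 * (((\z.(\u.0)) 5) (\v.false))))
step 1: [let@0] (if (false && true) then 9 else (7 * (((\z.(\u.0)) 5) (\v.false))))
step 2: [delta@0] (if false then 9 else (7 * (((\z.(\u.0)) 5) (\v.false))))
step 3: [if@root] (7 * (((\z.(\u.0)) 5) (\v.false)))
step 4: [beta@1.0] (7 * ((\u.0) (\v.false)))
step 5: [beta@1] (7 * 0)
step 6: [delta@root] 0

Answer: 0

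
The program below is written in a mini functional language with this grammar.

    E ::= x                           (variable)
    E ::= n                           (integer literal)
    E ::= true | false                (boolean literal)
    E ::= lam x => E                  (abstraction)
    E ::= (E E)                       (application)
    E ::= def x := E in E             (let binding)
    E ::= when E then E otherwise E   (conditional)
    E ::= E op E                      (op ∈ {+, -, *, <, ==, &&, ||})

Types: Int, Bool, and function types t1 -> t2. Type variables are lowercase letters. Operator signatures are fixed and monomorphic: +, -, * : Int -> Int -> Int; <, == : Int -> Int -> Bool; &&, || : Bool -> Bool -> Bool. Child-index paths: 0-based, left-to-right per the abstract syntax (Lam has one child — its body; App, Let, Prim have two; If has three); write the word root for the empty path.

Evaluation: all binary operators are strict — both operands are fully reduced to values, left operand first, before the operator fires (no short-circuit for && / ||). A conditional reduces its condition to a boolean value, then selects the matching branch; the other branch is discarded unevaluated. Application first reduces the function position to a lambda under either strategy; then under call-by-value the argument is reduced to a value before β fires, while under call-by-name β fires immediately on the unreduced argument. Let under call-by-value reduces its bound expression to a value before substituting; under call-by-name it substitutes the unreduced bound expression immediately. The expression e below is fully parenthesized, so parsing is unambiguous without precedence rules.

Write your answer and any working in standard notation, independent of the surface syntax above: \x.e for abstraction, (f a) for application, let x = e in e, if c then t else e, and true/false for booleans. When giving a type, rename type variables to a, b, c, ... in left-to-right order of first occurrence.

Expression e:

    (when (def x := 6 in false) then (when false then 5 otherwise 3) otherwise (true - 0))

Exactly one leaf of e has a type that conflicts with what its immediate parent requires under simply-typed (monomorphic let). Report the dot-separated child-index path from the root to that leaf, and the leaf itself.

Derivation:
let x : Int
  unify Bool ~ Bool
  unify Bool ~ Bool
  unify Int ~ Int
  unify Bool ~ Int
  FAIL: mismatch Bool ~ Int

Answer: 2.0 : true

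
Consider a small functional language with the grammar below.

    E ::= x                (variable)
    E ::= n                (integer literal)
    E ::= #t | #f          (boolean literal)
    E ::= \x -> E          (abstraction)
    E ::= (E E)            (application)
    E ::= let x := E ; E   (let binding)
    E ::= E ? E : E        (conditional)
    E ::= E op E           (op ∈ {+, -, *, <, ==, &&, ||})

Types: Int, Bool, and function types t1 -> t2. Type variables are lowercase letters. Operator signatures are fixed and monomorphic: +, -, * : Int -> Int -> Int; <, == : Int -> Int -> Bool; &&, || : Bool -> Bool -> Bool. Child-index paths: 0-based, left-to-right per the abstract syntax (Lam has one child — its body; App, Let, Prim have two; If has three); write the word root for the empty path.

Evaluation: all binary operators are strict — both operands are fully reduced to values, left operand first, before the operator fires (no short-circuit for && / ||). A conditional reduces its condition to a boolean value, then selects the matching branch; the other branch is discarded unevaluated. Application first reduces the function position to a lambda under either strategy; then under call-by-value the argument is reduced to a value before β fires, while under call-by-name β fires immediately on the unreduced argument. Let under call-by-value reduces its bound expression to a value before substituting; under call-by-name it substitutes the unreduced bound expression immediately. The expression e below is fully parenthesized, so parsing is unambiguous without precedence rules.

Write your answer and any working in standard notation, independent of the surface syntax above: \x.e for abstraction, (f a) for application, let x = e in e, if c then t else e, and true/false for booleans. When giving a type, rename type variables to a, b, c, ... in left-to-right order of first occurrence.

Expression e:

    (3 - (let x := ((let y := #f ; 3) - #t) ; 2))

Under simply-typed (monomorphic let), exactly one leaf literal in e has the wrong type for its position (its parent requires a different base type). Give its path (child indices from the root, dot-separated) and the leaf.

Answer: 1.0.1 : true

Working:
  unify Int ~ Int
let y : Bool
  unify Int ~ Int
  unify Bool ~ Int
  FAIL: mismatch Bool ~ Int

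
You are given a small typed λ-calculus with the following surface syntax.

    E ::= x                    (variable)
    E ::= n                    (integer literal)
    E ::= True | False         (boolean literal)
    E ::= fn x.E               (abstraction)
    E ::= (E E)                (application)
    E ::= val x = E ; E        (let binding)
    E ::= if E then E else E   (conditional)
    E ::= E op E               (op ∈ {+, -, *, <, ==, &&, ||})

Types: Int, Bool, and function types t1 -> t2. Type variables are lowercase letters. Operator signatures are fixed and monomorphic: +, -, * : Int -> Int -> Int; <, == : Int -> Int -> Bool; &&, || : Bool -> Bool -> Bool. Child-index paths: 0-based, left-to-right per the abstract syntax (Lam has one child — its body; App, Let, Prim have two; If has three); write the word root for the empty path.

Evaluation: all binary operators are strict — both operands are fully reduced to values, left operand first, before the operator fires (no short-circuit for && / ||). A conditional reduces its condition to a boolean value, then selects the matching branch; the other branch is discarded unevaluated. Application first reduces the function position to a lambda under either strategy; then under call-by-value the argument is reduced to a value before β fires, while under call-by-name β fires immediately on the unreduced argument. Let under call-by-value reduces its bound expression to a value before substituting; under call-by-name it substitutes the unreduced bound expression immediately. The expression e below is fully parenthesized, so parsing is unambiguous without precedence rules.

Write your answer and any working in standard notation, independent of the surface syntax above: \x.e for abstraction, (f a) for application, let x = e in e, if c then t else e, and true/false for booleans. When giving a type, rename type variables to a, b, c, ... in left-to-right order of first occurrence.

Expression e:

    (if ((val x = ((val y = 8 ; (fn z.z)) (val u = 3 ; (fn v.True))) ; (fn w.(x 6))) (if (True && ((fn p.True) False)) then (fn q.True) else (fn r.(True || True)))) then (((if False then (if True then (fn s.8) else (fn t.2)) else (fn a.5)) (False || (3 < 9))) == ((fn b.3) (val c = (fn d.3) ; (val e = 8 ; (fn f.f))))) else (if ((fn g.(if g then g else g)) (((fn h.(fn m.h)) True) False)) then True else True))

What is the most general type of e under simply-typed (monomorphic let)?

Answer: Bool

Trace:
let y : Int
z : a
\z._ : a -> a
let u : Int
\v._ : b -> Bool
  unify a -> a ~ (b -> Bool) -> c
  unify a ~ b -> Bool
  unify b -> Bool ~ c
_ _ : b -> Bool
let x : b -> Bool
x : b -> Bool
  unify b -> Bool ~ Int -> e
  unify b ~ Int
  unify Bool ~ e
_ _ : Bool
\w._ : d -> Bool
  unify Bool ~ Bool
\p._ : f -> Bool
  unify f -> Bool ~ Bool -> g
  unify f ~ Bool
  unify Bool ~ g
_ _ : Bool
  unify Bool ~ Bool
  unify Bool ~ Bool
\q._ : h -> Bool
  unify Bool ~ Bool
  unify Bool ~ Bool
\r._ : i -> Bool
  unify h -> Bool ~ i -> Bool
  unify h ~ i
  unify Bool ~ Bool
  unify d -> Bool ~ (i -> Bool) -> j
  unify d ~ i -> Bool
  unify Bool ~ j
_ _ : Bool
  unify Bool ~ Bool
  unify Bool ~ Bool
  unify Bool ~ Bool
\s._ : k -> Int
\t._ : l -> Int
  unify k -> Int ~ l -> Int
  unify k ~ l
  unify Int ~ Int
\a._ : m -> Int
  unify l -> Int ~ m -> Int
  unify l ~ m
  unify Int ~ Int
  unify Bool ~ Bool
  unify Int ~ Int
  unify Int ~ Int
  unify Bool ~ Bool
  unify m -> Int ~ Bool -> n
  unify m ~ Bool
  unify Int ~ n
_ _ : Int
  unify Int ~ Int
\b._ : o -> Int
\d._ : p -> Int
let c : p -> Int
let e : Int
f : q
\f._ : q -> q
  unify o -> Int ~ (q -> q) -> r
  unify o ~ q -> q
  unify Int ~ r
_ _ : Int
  unify Int ~ Int
g : s
  unify s ~ Bool
g : Bool
g : Bool
  unify Bool ~ Bool
\g._ : Bool -> Bool
h : t
\m._ : u -> t
\h._ : t -> u -> t
  unify t -> u -> t ~ Bool -> v
  unify t ~ Bool
  unify u -> Bool ~ v
_ _ : u -> Bool
  unify u -> Bool ~ Bool -> w
  unify u ~ Bool
  unify Bool ~ w
_ _ : Bool
  unify Bool -> Bool ~ Bool -> x
  unify Bool ~ Bool
  unify Bool ~ x
_ _ : Bool
  unify Bool ~ Bool
  unify Bool ~ Bool
  unify Bool ~ Bool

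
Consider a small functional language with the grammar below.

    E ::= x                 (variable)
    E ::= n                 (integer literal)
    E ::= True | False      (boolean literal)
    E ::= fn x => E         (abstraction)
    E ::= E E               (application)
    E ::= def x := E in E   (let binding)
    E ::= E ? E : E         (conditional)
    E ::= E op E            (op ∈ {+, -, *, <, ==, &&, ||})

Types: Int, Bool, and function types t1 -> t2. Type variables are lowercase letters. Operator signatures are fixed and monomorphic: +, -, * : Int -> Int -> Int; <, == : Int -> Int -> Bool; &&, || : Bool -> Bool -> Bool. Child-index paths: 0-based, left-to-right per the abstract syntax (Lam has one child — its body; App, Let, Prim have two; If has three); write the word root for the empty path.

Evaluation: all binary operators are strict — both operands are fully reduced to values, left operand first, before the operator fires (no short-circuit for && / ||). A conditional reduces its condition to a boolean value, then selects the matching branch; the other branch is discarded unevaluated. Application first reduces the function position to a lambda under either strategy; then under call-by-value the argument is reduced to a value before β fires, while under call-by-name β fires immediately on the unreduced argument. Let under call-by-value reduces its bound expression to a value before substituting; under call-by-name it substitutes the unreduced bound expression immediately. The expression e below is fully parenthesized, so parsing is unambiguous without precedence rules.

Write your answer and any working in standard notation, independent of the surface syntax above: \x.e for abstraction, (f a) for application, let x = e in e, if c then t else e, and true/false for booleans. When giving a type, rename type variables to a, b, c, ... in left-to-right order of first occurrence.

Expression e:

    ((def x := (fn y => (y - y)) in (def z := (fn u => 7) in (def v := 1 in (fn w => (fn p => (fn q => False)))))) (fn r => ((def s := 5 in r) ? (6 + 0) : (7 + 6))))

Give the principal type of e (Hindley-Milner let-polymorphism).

Answer: a -> b -> Bool

Trace:
y : a
  unify a ~ Int
y : Int
  unify Int ~ Int
\y._ : Int -> Int
let x : Int -> Int
\u._ : b -> Int
let z : forall. b -> Int
let v : Int
\q._ : e -> Bool
\p._ : d -> e -> Bool
\w._ : c -> d -> e -> Bool
let s : Int
r : f
  unify f ~ Bool
  unify Int ~ Int
  unify Int ~ Int
  unify Int ~ Int
  unify Int ~ Int
  unify Int ~ Int
\r._ : Bool -> Int
  unify c -> d -> e -> Bool ~ (Bool -> Int) -> g
  unify c ~ Bool -> Int
  unify d -> e -> Bool ~ g
_ _ : d -> e -> Bool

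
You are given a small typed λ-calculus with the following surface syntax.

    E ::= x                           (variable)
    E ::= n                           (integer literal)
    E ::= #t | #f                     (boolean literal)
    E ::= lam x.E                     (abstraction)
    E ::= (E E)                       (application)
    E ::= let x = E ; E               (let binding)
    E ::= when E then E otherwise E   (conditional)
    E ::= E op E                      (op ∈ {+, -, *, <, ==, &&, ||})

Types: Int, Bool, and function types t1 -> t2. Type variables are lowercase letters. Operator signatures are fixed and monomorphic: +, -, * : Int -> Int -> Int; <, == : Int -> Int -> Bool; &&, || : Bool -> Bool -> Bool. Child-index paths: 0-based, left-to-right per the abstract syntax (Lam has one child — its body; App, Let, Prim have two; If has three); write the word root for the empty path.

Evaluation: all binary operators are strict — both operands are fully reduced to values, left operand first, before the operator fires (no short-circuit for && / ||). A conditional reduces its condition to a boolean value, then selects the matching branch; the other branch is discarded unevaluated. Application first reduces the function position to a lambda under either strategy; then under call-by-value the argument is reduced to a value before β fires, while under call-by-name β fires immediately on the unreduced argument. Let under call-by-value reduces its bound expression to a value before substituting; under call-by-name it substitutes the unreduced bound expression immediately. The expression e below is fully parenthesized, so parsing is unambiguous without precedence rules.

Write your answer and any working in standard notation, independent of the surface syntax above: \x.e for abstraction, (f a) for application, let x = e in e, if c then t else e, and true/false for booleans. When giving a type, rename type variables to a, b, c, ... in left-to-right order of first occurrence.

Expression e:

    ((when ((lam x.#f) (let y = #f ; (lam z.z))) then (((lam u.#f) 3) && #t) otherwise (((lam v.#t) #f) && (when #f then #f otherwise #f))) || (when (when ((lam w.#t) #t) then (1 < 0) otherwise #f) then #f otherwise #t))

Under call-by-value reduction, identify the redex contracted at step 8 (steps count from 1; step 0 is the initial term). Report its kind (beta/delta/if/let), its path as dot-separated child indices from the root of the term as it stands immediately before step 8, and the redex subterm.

Answer: if at 1.0 : (if true then (1 < 0) else false)

Derivation:
step 0: ((if ((\x.false) (let y = false in (\z.z))) then (((\u.false) 3) && true) else (((\v.true) false) && (if false then false else false))) || (if (if ((\w.true) true) then (1 < 0) else false) then false else true))
step 1: [let@0.0.1] ((if ((\x.false) (\z.z)) then (((\u.false) 3) && true) else (((\v.true) false) && (if false then false else false))) || (if (if ((\w.true) true) then (1 < 0) else false) then false else true))
step 2: [beta@0.0] ((if false then (((\u.false) 3) && true) else (((\v.true) false) && (if false then false else false))) || (if (if ((\w.true) true) then (1 < 0) else false) then false else true))
step 3: [if@0] ((((\v.true) false) && (if false then false else false)) || (if (if ((\w.true) true) then (1 < 0) else false) then false else true))
step 4: [beta@0.0] ((true && (if false then false else false)) || (if (if ((\w.true) true) then (1 < 0) else false) then false else true))
step 5: [if@0.1] ((true && false) || (if (if ((\w.true) true) then (1 < 0) else false) then false else true))
step 6: [delta@0] (false || (if (if ((\w.true) true) then (1 < 0) else false) then false else true))
step 7: [beta@1.0.0] (false || (if (if true then (1 < 0) else false) then false else true))
step 8: [if@1.0] (false || (if (1 < 0) then false else true))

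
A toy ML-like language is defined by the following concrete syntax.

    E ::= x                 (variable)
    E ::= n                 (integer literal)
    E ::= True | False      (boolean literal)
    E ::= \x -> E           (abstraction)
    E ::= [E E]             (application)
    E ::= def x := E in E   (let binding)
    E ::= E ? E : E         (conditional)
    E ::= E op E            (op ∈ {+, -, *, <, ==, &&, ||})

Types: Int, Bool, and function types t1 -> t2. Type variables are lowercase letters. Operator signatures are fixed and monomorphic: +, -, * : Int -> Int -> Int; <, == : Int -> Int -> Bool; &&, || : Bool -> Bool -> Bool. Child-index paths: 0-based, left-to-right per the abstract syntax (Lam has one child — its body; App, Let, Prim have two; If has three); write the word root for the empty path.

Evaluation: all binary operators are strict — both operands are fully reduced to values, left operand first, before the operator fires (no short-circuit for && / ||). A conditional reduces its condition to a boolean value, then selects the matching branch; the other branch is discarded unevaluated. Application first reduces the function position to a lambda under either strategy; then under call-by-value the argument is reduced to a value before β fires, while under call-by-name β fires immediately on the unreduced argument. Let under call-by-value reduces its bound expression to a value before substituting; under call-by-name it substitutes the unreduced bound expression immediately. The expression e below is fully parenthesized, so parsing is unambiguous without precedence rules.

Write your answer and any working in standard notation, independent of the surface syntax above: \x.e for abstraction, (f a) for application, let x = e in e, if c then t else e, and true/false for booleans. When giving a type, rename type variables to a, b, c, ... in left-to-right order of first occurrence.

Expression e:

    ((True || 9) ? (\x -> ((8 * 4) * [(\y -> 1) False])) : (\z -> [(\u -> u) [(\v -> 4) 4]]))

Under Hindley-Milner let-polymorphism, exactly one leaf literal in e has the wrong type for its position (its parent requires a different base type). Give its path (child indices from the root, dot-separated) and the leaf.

Working:
  unify Bool ~ Bool
  unify Int ~ Bool
  FAIL: mismatch Int ~ Bool

Answer: 0.1 : 9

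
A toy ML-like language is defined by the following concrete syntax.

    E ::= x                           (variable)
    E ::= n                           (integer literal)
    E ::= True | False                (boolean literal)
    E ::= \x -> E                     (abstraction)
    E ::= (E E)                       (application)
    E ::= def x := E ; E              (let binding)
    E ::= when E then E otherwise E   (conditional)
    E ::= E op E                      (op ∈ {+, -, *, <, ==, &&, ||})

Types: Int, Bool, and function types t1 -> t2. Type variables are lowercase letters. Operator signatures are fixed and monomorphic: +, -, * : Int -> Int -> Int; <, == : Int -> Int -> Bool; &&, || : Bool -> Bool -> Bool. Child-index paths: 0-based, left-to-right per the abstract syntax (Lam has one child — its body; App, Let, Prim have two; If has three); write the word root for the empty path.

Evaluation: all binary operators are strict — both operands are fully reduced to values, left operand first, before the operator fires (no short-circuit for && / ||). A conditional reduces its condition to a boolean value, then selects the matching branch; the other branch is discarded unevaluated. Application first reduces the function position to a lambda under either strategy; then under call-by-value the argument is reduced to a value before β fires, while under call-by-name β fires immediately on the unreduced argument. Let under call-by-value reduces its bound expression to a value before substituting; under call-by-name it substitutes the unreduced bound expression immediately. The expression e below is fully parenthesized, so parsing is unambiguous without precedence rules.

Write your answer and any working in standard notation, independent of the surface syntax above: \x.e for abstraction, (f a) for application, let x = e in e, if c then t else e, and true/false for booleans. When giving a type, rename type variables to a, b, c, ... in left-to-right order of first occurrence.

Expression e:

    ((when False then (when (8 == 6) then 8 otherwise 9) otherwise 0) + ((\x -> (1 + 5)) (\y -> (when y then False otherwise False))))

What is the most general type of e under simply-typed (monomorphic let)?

Derivation:
  unify Bool ~ Bool
  unify Int ~ Int
  unify Int ~ Int
  unify Bool ~ Bool
  unify Int ~ Int
  unify Int ~ Int
  unify Int ~ Int
  unify Int ~ Int
  unify Int ~ Int
\x._ : a -> Int
y : b
  unify b ~ Bool
  unify Bool ~ Bool
\y._ : Bool -> Bool
  unify a -> Int ~ (Bool -> Bool) -> c
  unify a ~ Bool -> Bool
  unify Int ~ c
_ _ : Int
  unify Int ~ Int

Answer: Int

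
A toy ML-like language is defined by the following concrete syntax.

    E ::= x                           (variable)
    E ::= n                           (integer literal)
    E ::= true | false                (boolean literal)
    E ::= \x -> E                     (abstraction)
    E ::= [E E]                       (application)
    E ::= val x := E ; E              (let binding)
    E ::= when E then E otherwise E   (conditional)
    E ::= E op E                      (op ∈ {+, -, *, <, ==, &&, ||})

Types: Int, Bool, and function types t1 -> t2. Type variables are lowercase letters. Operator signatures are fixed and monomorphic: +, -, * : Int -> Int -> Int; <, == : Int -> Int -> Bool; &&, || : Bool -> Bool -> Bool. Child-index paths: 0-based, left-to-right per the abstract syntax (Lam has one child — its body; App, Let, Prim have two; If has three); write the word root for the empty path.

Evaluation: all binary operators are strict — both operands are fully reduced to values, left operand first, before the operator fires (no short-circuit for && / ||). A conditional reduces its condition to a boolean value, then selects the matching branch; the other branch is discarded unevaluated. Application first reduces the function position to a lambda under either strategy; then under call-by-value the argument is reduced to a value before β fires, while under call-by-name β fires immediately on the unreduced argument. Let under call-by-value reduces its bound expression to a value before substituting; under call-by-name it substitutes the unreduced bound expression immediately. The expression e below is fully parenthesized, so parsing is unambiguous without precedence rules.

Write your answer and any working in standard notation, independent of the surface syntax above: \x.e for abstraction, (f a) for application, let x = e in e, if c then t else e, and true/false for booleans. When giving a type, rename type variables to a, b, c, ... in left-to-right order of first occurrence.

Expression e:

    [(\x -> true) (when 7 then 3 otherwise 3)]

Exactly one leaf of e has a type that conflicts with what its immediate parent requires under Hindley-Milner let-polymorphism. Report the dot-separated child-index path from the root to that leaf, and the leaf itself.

Derivation:
\x._ : a -> Bool
  unify Int ~ Bool
  FAIL: mismatch Int ~ Bool

Answer: 1.0 : 7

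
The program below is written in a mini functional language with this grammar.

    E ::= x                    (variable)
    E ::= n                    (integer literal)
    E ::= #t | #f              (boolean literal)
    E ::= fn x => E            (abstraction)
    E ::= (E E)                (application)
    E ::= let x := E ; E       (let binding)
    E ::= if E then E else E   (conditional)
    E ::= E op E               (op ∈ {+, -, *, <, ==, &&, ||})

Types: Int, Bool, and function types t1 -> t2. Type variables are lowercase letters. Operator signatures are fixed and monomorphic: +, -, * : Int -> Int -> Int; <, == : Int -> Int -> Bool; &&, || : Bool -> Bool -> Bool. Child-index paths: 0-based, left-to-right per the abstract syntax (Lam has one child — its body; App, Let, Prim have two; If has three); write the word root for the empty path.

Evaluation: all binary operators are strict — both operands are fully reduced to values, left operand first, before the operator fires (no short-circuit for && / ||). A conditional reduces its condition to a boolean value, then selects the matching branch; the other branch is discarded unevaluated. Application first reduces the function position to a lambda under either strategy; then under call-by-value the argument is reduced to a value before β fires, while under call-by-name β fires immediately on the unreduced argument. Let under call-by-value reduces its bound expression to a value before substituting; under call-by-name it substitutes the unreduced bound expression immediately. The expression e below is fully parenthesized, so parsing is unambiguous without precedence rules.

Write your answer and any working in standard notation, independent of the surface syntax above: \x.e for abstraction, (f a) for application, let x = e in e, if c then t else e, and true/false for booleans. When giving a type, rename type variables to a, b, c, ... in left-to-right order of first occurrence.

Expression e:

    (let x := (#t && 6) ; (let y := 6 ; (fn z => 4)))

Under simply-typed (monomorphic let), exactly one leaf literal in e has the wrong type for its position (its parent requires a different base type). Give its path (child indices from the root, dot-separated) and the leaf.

Answer: 0.1 : 6

Derivation:
  unify Bool ~ Bool
  unify Int ~ Bool
  FAIL: mismatch Int ~ Bool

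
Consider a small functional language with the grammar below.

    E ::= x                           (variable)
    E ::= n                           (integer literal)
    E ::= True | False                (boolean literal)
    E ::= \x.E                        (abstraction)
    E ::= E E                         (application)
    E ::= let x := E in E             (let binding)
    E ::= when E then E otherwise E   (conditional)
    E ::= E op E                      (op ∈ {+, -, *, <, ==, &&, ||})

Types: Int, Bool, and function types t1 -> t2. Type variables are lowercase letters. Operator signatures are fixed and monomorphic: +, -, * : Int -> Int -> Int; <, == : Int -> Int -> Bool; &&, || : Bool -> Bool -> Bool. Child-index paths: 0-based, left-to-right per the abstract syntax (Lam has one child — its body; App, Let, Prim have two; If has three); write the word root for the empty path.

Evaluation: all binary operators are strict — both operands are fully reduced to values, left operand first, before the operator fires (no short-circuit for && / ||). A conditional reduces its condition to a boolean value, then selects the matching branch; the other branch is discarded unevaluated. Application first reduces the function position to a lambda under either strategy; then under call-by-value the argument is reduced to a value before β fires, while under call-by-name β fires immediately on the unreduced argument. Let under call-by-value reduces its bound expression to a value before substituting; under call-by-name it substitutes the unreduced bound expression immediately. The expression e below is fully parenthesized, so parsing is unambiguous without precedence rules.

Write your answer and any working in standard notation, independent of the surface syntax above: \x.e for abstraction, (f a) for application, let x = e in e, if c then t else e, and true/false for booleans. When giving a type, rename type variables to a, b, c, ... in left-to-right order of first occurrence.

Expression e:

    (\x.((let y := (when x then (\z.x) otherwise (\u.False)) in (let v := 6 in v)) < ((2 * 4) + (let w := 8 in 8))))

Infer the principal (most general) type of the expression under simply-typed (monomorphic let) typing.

Answer: Bool -> Bool

Working:
x : a
  unify a ~ Bool
x : Bool
\z._ : b -> Bool
\u._ : c -> Bool
  unify b -> Bool ~ c -> Bool
  unify b ~ c
  unify Bool ~ Bool
let y : c -> Bool
let v : Int
v : Int
  unify Int ~ Int
  unify Int ~ Int
  unify Int ~ Int
  unify Int ~ Int
let w : Int
  unify Int ~ Int
  unify Int ~ Int
\x._ : Bool -> Bool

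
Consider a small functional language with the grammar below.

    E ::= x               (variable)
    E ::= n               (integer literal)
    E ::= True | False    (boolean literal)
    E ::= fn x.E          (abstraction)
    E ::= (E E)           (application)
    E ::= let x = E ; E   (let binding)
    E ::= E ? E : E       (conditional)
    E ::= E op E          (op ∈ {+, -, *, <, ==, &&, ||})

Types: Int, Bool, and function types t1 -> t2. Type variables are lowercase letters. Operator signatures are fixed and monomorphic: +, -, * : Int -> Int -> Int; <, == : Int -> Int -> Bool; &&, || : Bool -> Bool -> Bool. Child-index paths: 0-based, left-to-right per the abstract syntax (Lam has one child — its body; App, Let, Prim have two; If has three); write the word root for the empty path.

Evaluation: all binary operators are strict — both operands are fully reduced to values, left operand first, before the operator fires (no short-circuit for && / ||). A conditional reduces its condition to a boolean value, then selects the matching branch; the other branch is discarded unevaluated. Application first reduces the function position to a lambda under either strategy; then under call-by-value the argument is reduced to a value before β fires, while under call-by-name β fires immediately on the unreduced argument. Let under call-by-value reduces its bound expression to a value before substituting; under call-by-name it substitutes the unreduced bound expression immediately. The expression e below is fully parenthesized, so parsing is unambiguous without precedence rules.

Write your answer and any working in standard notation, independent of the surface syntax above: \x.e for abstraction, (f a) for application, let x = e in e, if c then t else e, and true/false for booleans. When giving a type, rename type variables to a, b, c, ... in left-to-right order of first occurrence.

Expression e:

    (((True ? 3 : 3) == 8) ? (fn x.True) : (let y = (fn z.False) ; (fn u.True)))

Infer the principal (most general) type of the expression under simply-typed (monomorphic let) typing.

Derivation:
  unify Bool ~ Bool
  unify Int ~ Int
  unify Int ~ Int
  unify Int ~ Int
  unify Bool ~ Bool
\x._ : a -> Bool
\z._ : b -> Bool
let y : b -> Bool
\u._ : c -> Bool
  unify a -> Bool ~ c -> Bool
  unify a ~ c
  unify Bool ~ Bool

Answer: a -> Bool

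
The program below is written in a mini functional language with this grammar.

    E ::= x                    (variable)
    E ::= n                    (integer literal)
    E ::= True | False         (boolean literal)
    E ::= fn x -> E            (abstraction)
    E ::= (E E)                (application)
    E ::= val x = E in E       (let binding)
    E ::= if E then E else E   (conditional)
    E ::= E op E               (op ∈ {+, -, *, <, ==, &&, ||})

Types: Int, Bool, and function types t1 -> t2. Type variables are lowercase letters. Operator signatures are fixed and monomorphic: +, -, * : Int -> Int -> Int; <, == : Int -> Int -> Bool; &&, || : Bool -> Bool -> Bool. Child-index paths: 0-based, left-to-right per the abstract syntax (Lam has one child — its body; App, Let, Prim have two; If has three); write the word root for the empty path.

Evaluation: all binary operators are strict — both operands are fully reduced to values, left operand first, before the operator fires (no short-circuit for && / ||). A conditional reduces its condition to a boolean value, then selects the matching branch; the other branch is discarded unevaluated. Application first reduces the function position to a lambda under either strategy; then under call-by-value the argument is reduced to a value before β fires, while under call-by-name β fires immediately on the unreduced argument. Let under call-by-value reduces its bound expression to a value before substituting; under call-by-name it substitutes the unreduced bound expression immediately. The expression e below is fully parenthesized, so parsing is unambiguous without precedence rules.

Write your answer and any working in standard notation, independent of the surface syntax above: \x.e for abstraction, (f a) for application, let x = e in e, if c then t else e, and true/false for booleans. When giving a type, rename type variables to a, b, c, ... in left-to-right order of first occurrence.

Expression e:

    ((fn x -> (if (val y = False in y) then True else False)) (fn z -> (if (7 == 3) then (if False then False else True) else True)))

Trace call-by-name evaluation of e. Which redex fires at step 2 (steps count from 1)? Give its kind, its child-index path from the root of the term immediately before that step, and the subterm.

Derivation:
step 0: ((\x.(if (let y = false in y) then true else false)) (\z.(if (7 == 3) then (if false then false else true) else true)))
step 1: [beta@root] (if (let y = false in y) then true else false)
step 2: [let@0] (if false then true else false)

Answer: let at 0 : (let y = false in y)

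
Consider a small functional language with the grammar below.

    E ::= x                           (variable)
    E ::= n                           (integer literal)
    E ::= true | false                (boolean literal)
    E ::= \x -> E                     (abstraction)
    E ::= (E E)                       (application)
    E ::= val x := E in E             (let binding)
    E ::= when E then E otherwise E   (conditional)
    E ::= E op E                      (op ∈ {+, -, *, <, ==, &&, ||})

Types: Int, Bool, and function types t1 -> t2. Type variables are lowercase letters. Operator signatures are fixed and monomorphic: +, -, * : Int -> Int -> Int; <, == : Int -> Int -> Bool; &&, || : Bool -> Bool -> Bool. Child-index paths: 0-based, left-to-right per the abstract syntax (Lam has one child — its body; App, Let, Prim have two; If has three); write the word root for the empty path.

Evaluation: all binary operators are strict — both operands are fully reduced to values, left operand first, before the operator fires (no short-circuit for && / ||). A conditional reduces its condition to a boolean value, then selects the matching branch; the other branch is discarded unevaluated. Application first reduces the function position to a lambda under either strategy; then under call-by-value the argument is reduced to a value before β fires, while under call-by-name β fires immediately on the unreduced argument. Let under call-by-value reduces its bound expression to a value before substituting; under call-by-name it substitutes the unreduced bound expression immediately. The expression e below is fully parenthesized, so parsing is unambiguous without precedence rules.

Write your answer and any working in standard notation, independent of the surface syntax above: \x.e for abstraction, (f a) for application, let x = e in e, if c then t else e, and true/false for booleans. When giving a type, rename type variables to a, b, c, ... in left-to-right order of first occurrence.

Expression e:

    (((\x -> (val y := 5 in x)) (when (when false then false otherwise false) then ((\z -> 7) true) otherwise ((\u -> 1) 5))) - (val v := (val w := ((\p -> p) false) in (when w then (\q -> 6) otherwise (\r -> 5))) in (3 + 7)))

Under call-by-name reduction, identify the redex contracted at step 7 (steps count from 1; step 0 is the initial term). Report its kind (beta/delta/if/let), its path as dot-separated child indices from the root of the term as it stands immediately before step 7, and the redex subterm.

Answer: delta at 1 : (3 + 7)

Trace:
step 0: (((\x.(let y = 5 in x)) (if (if false then false else false) then ((\z.7) true) else ((\u.1) 5))) - (let v = (let w = ((\p.p) false) in (if w then (\q.6) else (\r.5))) in (3 + 7)))
step 1: [beta@0] ((let y = 5 in (if (if false then false else false) then ((\z.7) true) else ((\u.1) 5))) - (let v = (let w = ((\p.p) false) in (if w then (\q.6) else (\r.5))) in (3 + 7)))
step 2: [let@0] ((if (if false then false else false) then ((\z.7) true) else ((\u.1) 5)) - (let v = (let w = ((\p.p) false) in (if w then (\q.6) else (\r.5))) in (3 + 7)))
step 3: [if@0.0] ((if false then ((\z.7) true) else ((\u.1) 5)) - (let v = (let w = ((\p.p) false) in (if w then (\q.6) else (\r.5))) in (3 + 7)))
step 4: [if@0] (((\u.1) 5) - (let v = (let w = ((\p.p) false) in (if w then (\q.6) else (\r.5))) in (3 + 7)))
step 5: [beta@0] (1 - (let v = (let w = ((\p.p) false) in (if w then (\q.6) else (\r.5))) in (3 + 7)))
step 6: [let@1] (1 - (3 + 7))
step 7: [delta@1] (1 - 10)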